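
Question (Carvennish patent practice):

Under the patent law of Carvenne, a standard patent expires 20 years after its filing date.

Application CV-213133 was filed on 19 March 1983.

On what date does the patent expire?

2003-03-19

Filing date + 20 years → 19 March 2003.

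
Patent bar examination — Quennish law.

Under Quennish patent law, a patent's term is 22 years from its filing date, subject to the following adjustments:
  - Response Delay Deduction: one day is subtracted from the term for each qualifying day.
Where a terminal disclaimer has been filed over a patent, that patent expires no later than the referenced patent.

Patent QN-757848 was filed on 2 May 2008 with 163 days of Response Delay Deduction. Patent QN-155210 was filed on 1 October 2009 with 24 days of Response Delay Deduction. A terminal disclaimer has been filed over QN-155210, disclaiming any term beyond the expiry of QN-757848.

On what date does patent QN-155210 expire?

November 20, 2029

Natural term of QN-155210:
  Base: filing + 22 years → 1 October 2031.
  Response Delay Deduction: −24 days → 7 September 2031.
Expiry of referenced patent QN-757848:
  Base: filing + 22 years → 2 May 2030.
  Response Delay Deduction: −163 days → 20 November 2029.
Terminal disclaimer: QN-155210 expires on the earlier of 7 September 2031 and 20 November 2029.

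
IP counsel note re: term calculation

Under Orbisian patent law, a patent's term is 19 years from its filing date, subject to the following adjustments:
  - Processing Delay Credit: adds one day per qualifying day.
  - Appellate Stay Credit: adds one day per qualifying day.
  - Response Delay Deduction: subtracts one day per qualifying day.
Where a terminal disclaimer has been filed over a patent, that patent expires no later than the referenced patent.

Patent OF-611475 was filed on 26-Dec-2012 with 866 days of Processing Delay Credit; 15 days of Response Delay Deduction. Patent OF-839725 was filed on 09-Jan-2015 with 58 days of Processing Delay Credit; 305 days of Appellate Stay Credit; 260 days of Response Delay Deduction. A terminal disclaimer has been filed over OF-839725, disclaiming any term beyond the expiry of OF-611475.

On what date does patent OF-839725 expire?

Natural term of OF-839725:
  Base: filing + 19 years → 9 January 2034.
  Processing Delay Credit: +58 days → 8 March 2034.
  Appellate Stay Credit: +305 days → 7 January 2035.
  Response Delay Deduction: −260 days → 22 April 2034.
Expiry of referenced patent OF-611475:
  Base: filing + 19 years → 26 December 2031.
  Processing Delay Credit: +866 days → 10 May 2034.
  Response Delay Deduction: −15 days → 25 April 2034.
Terminal disclaimer: OF-839725 expires on the earlier of 22 April 2034 and 25 April 2034.

2034-04-22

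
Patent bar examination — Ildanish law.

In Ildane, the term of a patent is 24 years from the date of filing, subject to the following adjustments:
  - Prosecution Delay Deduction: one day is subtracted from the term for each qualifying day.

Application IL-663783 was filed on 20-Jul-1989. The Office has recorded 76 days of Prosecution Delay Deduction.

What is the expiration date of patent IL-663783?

2013-05-05

Base term: filing date + 24 years → 20 July 2013.
Prosecution Delay Deduction: −76 days → 5 May 2013.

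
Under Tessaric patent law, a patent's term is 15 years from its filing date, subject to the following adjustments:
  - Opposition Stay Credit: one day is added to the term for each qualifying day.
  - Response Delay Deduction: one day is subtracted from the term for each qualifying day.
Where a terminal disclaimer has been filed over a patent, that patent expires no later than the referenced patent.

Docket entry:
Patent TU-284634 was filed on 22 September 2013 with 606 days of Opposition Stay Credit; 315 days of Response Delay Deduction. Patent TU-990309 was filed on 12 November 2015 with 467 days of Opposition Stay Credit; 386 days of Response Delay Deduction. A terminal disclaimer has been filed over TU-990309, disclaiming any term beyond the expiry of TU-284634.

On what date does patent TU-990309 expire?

July 10, 2029

Natural term of TU-990309:
  Base: filing + 15 years → 12 November 2030.
  Opposition Stay Credit: +467 days → 22 February 2032.
  Response Delay Deduction: −386 days → 1 February 2031.
Expiry of referenced patent TU-284634:
  Base: filing + 15 years → 22 September 2028.
  Opposition Stay Credit: +606 days → 21 May 2030.
  Response Delay Deduction: −315 days → 10 July 2029.
Terminal disclaimer: TU-990309 expires on the earlier of 1 February 2031 and 10 July 2029.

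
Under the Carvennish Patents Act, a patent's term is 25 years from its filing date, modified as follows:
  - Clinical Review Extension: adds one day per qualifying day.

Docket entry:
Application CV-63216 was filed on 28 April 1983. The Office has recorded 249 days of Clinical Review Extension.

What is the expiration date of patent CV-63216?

Base term: filing date + 25 years → 28 April 2008.
Clinical Review Extension: +249 days → 2 January 2009.

January 2, 2009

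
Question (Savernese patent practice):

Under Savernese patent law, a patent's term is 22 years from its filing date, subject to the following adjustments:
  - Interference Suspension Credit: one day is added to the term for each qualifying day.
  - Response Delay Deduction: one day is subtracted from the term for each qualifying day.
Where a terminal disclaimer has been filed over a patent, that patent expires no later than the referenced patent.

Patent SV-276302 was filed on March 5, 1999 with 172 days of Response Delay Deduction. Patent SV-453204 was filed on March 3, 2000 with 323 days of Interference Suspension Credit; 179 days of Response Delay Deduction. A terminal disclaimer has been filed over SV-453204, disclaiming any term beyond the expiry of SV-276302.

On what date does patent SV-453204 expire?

2020-09-14

Natural term of SV-453204:
  Base: filing + 22 years → 3 March 2022.
  Interference Suspension Credit: +323 days → 20 January 2023.
  Response Delay Deduction: −179 days → 25 July 2022.
Expiry of referenced patent SV-276302:
  Base: filing + 22 years → 5 March 2021.
  Response Delay Deduction: −172 days → 14 September 2020.
Terminal disclaimer: SV-453204 expires on the earlier of 25 July 2022 and 14 September 2020.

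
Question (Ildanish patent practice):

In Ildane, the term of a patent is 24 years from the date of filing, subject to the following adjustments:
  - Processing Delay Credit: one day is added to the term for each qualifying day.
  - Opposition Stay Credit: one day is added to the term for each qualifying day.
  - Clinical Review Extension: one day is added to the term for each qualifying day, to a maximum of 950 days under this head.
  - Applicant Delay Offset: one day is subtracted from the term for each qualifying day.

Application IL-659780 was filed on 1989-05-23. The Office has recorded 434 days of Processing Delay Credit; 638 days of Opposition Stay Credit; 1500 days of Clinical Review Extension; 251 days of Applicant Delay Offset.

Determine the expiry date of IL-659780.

Base term: filing date + 24 years → 23 May 2013.
Processing Delay Credit: +434 days → 31 July 2014.
Opposition Stay Credit: +638 days → 29 April 2016.
Clinical Review Extension: 1500 days claimed exceeds the 950-day cap, so +950 days → 5 December 2018.
Applicant Delay Offset: −251 days → 29 March 2018.

March 29, 2018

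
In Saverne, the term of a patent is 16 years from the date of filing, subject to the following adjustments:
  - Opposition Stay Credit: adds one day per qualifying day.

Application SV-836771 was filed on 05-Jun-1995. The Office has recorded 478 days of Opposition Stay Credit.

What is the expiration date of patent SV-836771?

2012-09-25

Base term: filing date + 16 years → 5 June 2011.
Opposition Stay Credit: +478 days → 25 September 2012.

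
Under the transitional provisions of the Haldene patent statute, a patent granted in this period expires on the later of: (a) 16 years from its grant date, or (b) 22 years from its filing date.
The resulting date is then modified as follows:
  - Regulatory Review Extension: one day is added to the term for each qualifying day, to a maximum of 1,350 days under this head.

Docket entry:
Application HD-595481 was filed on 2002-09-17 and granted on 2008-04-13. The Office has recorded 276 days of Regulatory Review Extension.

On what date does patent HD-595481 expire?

(a) grant + 16 years → 13 April 2024.
(b) filing + 22 years → 17 September 2024.
Later of the two: 17 September 2024.
Regulatory Review Extension: 276 days (within the 1350-day cap) → +276 days → 20 June 2025.

2025-06-20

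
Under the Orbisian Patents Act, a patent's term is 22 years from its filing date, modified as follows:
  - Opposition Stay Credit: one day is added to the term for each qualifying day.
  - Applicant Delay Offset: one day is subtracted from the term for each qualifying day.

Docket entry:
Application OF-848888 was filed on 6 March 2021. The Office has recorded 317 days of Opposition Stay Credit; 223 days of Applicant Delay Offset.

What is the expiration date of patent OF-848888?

Base term: filing date + 22 years → 6 March 2043.
Opposition Stay Credit: +317 days → 17 January 2044.
Applicant Delay Offset: −223 days → 8 June 2043.

2043-06-08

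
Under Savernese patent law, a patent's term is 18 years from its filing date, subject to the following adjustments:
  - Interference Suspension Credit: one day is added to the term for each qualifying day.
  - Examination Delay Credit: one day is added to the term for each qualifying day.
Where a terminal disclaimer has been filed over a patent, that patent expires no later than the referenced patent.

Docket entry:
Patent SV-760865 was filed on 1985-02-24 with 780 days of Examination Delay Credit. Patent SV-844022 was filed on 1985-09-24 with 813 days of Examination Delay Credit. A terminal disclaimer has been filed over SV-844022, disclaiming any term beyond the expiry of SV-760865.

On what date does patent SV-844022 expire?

Natural term of SV-844022:
  Base: filing + 18 years → 24 September 2003.
  Examination Delay Credit: +813 days → 15 December 2005.
Expiry of referenced patent SV-760865:
  Base: filing + 18 years → 24 February 2003.
  Examination Delay Credit: +780 days → 14 April 2005.
Terminal disclaimer: SV-844022 expires on the earlier of 15 December 2005 and 14 April 2005.

2005-04-14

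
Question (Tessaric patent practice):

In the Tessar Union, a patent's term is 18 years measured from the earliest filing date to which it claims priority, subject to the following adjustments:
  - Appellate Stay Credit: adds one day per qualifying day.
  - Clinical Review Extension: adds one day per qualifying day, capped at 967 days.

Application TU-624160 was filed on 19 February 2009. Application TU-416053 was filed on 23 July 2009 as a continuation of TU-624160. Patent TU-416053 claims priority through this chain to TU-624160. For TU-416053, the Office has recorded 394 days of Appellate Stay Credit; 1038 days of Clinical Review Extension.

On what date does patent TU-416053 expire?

2030-11-11

Earliest priority filing: 19 February 2009.
Base term: 19 February 2009 + 18 years → 19 February 2027.
Appellate Stay Credit: +394 days → 19 March 2028.
Clinical Review Extension: 1038 days claimed exceeds the 967-day cap, so +967 days → 11 November 2030.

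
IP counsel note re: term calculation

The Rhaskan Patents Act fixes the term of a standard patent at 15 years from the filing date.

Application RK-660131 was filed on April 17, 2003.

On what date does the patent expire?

2018-04-17

Filing date + 15 years → 17 April 2018.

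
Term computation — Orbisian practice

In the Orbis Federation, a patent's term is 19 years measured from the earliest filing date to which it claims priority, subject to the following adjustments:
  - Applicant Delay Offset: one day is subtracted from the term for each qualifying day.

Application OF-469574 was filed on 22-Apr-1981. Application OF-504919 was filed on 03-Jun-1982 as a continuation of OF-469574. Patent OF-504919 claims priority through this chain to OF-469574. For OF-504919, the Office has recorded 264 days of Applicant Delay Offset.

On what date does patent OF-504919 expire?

Earliest priority filing: 22 April 1981.
Base term: 22 April 1981 + 19 years → 22 April 2000.
Applicant Delay Offset: −264 days → 2 August 1999.

August 2, 1999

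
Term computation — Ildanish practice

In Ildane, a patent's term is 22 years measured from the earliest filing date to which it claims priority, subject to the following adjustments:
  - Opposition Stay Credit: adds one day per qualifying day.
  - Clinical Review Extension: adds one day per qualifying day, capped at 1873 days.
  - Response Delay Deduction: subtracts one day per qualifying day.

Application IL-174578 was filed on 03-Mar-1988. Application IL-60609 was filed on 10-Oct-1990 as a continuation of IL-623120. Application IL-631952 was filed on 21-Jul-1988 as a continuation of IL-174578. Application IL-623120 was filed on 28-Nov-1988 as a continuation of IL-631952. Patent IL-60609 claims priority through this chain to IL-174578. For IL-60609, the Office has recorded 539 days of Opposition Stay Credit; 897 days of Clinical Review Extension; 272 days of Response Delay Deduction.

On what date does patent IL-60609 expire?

Earliest priority filing: 3 March 1988.
Base term: 3 March 1988 + 22 years → 3 March 2010.
Opposition Stay Credit: +539 days → 24 August 2011.
Clinical Review Extension: 897 days (within the 1873-day cap) → +897 days → 6 February 2014.
Response Delay Deduction: −272 days → 10 May 2013.

2013-05-10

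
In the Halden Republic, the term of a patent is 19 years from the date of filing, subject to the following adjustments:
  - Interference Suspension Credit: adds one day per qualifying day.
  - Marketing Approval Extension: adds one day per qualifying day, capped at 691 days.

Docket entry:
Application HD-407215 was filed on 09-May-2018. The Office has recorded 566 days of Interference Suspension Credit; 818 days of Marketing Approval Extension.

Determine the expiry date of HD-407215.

2040-10-17

Base term: filing date + 19 years → 9 May 2037.
Interference Suspension Credit: +566 days → 26 November 2038.
Marketing Approval Extension: 818 days claimed exceeds the 691-day cap, so +691 days → 17 October 2040.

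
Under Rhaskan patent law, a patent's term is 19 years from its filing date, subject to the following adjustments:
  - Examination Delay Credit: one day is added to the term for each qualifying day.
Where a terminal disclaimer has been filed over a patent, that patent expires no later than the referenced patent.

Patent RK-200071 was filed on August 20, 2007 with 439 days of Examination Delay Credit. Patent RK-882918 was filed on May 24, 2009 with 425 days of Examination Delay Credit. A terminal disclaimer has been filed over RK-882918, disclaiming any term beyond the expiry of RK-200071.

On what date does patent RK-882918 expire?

2027-11-02

Natural term of RK-882918:
  Base: filing + 19 years → 24 May 2028.
  Examination Delay Credit: +425 days → 23 July 2029.
Expiry of referenced patent RK-200071:
  Base: filing + 19 years → 20 August 2026.
  Examination Delay Credit: +439 days → 2 November 2027.
Terminal disclaimer: RK-882918 expires on the earlier of 23 July 2029 and 2 November 2027.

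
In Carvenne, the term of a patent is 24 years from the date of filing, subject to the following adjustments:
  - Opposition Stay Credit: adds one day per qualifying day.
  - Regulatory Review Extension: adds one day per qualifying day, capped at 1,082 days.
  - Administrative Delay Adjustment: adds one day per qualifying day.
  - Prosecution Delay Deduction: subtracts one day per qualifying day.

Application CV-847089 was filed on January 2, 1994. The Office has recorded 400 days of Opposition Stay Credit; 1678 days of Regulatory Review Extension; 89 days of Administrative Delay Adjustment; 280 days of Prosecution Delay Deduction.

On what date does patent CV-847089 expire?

Base term: filing date + 24 years → 2 January 2018.
Opposition Stay Credit: +400 days → 6 February 2019.
Regulatory Review Extension: 1678 days claimed exceeds the 1082-day cap, so +1082 days → 23 January 2022.
Administrative Delay Adjustment: +89 days → 22 April 2022.
Prosecution Delay Deduction: −280 days → 16 July 2021.

July 16, 2021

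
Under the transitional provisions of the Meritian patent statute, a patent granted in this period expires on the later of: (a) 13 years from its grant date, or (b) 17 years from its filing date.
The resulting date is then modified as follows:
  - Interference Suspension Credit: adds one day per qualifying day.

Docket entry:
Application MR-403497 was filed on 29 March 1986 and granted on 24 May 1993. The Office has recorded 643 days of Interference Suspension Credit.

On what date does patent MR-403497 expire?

(a) grant + 13 years → 24 May 2006.
(b) filing + 17 years → 29 March 2003.
Later of the two: 24 May 2006.
Interference Suspension Credit: +643 days → 26 February 2008.

February 26, 2008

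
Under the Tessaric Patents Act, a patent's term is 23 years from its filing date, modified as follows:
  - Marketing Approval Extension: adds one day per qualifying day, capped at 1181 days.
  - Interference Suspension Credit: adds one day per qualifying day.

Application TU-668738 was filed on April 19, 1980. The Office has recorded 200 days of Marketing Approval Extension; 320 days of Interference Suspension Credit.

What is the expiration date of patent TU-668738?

Base term: filing date + 23 years → 19 April 2003.
Marketing Approval Extension: 200 days (within the 1181-day cap) → +200 days → 5 November 2003.
Interference Suspension Credit: +320 days → 20 September 2004.

September 20, 2004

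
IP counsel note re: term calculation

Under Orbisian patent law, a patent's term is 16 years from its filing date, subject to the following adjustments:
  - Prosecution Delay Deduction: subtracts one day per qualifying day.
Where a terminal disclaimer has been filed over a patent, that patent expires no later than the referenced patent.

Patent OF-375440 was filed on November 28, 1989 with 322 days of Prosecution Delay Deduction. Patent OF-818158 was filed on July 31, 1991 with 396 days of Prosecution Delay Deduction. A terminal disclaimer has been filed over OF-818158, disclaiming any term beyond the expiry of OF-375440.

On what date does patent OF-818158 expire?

Natural term of OF-818158:
  Base: filing + 16 years → 31 July 2007.
  Prosecution Delay Deduction: −396 days → 30 June 2006.
Expiry of referenced patent OF-375440:
  Base: filing + 16 years → 28 November 2005.
  Prosecution Delay Deduction: −322 days → 10 January 2005.
Terminal disclaimer: OF-818158 expires on the earlier of 30 June 2006 and 10 January 2005.

January 10, 2005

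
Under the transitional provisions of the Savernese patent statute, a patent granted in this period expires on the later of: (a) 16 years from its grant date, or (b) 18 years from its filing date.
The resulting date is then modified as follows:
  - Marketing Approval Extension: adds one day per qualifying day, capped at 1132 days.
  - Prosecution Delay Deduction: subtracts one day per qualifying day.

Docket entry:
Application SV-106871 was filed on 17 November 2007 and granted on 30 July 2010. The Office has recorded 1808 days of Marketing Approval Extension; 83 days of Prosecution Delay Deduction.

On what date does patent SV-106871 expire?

June 13, 2029

(a) grant + 16 years → 30 July 2026.
(b) filing + 18 years → 17 November 2025.
Later of the two: 30 July 2026.
Marketing Approval Extension: 1808 days claimed exceeds the 1132-day cap, so +1132 days → 4 September 2029.
Prosecution Delay Deduction: −83 days → 13 June 2029.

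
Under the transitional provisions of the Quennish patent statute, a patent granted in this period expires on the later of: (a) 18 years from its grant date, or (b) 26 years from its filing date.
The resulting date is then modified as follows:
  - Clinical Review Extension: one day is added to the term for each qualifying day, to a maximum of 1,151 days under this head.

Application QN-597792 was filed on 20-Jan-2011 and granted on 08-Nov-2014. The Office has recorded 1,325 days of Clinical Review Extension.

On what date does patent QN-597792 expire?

(a) grant + 18 years → 8 November 2032.
(b) filing + 26 years → 20 January 2037.
Later of the two: 20 January 2037.
Clinical Review Extension: 1325 days claimed exceeds the 1151-day cap, so +1151 days → 16 March 2040.

2040-03-16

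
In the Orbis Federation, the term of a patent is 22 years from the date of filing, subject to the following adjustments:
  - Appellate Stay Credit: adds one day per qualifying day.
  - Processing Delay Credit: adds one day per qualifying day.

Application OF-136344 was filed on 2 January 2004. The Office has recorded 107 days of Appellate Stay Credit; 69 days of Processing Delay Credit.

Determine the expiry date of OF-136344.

Base term: filing date + 22 years → 2 January 2026.
Appellate Stay Credit: +107 days → 19 April 2026.
Processing Delay Credit: +69 days → 27 June 2026.

2026-06-27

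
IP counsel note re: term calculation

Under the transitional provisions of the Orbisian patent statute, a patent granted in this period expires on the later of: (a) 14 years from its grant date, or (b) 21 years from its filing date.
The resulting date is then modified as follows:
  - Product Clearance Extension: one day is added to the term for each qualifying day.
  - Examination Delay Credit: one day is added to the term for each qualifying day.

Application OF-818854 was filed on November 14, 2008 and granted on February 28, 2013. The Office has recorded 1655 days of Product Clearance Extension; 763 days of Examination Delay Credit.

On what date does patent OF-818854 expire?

(a) grant + 14 years → 28 February 2027.
(b) filing + 21 years → 14 November 2029.
Later of the two: 14 November 2029.
Product Clearance Extension: +1655 days → 27 May 2034.
Examination Delay Credit: +763 days → 28 June 2036.

2036-06-28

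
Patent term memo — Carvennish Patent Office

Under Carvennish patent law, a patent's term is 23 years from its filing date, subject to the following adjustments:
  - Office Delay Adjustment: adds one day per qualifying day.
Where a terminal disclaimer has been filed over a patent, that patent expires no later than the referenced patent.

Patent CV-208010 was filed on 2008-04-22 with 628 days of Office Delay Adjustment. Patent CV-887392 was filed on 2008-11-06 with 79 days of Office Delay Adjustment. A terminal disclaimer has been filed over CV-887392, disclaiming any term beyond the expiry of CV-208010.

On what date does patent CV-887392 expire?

Natural term of CV-887392:
  Base: filing + 23 years → 6 November 2031.
  Office Delay Adjustment: +79 days → 24 January 2032.
Expiry of referenced patent CV-208010:
  Base: filing + 23 years → 22 April 2031.
  Office Delay Adjustment: +628 days → 9 January 2033.
Terminal disclaimer: CV-887392 expires on the earlier of 24 January 2032 and 9 January 2033.

January 24, 2032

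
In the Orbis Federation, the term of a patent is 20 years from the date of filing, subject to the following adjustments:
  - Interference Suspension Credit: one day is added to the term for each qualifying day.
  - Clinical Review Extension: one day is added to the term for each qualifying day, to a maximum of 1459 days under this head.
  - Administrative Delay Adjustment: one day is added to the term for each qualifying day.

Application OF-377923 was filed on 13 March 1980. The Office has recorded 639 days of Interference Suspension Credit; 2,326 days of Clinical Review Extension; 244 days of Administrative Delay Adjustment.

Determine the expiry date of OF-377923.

2006-08-11

Base term: filing date + 20 years → 13 March 2000.
Interference Suspension Credit: +639 days → 12 December 2001.
Clinical Review Extension: 2326 days claimed exceeds the 1459-day cap, so +1459 days → 10 December 2005.
Administrative Delay Adjustment: +244 days → 11 August 2006.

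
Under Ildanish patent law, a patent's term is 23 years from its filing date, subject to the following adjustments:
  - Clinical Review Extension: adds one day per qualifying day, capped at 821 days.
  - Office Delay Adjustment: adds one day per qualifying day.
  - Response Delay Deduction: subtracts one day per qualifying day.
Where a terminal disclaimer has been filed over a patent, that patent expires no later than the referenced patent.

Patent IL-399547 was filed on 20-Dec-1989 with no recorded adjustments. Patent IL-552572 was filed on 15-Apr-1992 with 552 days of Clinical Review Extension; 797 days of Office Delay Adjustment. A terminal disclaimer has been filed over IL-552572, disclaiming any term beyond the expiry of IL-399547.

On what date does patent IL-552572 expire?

Natural term of IL-552572:
  Base: filing + 23 years → 15 April 2015.
  Clinical Review Extension: 552 days (within the 821-day cap) → +552 days → 18 October 2016.
  Office Delay Adjustment: +797 days → 24 December 2018.
Expiry of referenced patent IL-399547:
  Base: filing + 23 years → 20 December 2012.
Terminal disclaimer: IL-552572 expires on the earlier of 24 December 2018 and 20 December 2012.

2012-12-20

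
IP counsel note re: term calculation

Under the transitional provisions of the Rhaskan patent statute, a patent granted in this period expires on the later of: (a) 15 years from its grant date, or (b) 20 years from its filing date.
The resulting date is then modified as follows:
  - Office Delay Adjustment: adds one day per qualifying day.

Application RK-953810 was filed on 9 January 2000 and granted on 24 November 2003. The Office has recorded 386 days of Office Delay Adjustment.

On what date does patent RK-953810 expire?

(a) grant + 15 years → 24 November 2018.
(b) filing + 20 years → 9 January 2020.
Later of the two: 9 January 2020.
Office Delay Adjustment: +386 days → 29 January 2021.

January 29, 2021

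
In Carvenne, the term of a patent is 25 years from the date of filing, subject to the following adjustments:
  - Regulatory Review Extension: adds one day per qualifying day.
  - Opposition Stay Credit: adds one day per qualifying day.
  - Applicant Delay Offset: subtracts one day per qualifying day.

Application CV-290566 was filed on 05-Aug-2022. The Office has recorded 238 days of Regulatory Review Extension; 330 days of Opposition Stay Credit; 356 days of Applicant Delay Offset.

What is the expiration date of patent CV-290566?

March 4, 2048

Base term: filing date + 25 years → 5 August 2047.
Regulatory Review Extension: +238 days → 30 March 2048.
Opposition Stay Credit: +330 days → 23 February 2049.
Applicant Delay Offset: −356 days → 4 March 2048.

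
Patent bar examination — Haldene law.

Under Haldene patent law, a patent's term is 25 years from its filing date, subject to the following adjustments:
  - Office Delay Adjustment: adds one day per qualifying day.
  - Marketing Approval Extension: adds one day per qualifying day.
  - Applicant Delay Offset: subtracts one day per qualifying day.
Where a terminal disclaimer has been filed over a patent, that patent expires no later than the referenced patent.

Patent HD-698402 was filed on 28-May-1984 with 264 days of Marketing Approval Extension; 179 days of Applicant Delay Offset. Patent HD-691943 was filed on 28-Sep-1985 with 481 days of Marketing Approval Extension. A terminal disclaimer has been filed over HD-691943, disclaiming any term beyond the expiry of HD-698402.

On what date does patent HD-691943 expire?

August 21, 2009

Natural term of HD-691943:
  Base: filing + 25 years → 28 September 2010.
  Marketing Approval Extension: +481 days → 22 January 2012.
Expiry of referenced patent HD-698402:
  Base: filing + 25 years → 28 May 2009.
  Marketing Approval Extension: +264 days → 16 February 2010.
  Applicant Delay Offset: −179 days → 21 August 2009.
Terminal disclaimer: HD-691943 expires on the earlier of 22 January 2012 and 21 August 2009.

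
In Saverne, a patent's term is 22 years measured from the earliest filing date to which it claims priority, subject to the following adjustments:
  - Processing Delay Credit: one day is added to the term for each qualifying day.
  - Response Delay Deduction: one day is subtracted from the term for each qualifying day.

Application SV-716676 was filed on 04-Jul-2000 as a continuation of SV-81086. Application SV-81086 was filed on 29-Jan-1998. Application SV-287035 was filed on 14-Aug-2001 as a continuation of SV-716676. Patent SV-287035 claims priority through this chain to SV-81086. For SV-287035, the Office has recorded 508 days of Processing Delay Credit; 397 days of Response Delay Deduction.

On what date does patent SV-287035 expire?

2020-05-19

Earliest priority filing: 29 January 1998.
Base term: 29 January 1998 + 22 years → 29 January 2020.
Processing Delay Credit: +508 days → 20 June 2021.
Response Delay Deduction: −397 days → 19 May 2020.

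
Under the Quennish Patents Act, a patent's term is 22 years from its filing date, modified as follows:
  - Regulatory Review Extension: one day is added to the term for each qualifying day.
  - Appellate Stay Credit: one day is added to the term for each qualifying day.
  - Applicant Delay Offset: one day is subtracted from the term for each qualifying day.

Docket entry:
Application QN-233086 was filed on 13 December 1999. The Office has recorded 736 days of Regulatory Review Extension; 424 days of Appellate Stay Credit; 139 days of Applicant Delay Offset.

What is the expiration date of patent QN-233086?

2024-09-29

Base term: filing date + 22 years → 13 December 2021.
Regulatory Review Extension: +736 days → 19 December 2023.
Appellate Stay Credit: +424 days → 15 February 2025.
Applicant Delay Offset: −139 days → 29 September 2024.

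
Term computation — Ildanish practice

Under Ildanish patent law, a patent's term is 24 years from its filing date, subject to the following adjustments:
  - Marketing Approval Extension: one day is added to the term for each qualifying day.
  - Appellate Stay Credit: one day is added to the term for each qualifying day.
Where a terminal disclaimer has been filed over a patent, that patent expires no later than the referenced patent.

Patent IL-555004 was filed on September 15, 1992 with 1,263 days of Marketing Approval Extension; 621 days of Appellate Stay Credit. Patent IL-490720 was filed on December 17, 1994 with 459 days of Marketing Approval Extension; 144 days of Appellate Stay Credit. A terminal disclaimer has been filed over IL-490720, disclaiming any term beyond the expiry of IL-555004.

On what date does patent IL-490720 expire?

Natural term of IL-490720:
  Base: filing + 24 years → 17 December 2018.
  Marketing Approval Extension: +459 days → 20 March 2020.
  Appellate Stay Credit: +144 days → 11 August 2020.
Expiry of referenced patent IL-555004:
  Base: filing + 24 years → 15 September 2016.
  Marketing Approval Extension: +1263 days → 1 March 2020.
  Appellate Stay Credit: +621 days → 12 November 2021.
Terminal disclaimer: IL-490720 expires on the earlier of 11 August 2020 and 12 November 2021.

August 11, 2020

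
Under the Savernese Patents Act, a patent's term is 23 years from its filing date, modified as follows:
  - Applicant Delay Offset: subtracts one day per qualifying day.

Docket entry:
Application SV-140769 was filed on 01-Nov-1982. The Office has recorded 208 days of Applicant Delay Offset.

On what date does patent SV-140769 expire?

Base term: filing date + 23 years → 1 November 2005.
Applicant Delay Offset: −208 days → 7 April 2005.

April 7, 2005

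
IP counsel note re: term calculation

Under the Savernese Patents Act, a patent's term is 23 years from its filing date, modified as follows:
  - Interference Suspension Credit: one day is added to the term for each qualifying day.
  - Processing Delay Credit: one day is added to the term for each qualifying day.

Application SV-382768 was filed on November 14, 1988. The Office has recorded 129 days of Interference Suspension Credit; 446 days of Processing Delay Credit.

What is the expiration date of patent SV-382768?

2013-06-11

Base term: filing date + 23 years → 14 November 2011.
Interference Suspension Credit: +129 days → 22 March 2012.
Processing Delay Credit: +446 days → 11 June 2013.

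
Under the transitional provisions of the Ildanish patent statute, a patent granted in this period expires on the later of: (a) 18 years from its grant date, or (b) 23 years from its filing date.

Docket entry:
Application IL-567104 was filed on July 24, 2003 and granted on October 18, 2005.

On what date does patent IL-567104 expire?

(a) grant + 18 years → 18 October 2023.
(b) filing + 23 years → 24 July 2026.
Later of the two: 24 July 2026.

2026-07-24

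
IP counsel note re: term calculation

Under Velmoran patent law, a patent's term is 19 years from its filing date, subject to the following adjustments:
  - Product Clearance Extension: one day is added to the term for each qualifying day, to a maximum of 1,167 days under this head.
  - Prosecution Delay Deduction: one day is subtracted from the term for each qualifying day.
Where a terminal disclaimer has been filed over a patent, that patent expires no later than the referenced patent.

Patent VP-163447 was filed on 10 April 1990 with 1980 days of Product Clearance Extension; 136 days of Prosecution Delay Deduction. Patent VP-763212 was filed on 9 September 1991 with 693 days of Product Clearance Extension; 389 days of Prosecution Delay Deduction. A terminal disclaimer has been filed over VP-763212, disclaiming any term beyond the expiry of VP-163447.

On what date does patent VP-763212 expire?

Natural term of VP-763212:
  Base: filing + 19 years → 9 September 2010.
  Product Clearance Extension: 693 days (within the 1167-day cap) → +693 days → 2 August 2012.
  Prosecution Delay Deduction: −389 days → 10 July 2011.
Expiry of referenced patent VP-163447:
  Base: filing + 19 years → 10 April 2009.
  Product Clearance Extension: 1980 days claimed exceeds the 1167-day cap, so +1167 days → 20 June 2012.
  Prosecution Delay Deduction: −136 days → 5 February 2012.
Terminal disclaimer: VP-763212 expires on the earlier of 10 July 2011 and 5 February 2012.

July 10, 2011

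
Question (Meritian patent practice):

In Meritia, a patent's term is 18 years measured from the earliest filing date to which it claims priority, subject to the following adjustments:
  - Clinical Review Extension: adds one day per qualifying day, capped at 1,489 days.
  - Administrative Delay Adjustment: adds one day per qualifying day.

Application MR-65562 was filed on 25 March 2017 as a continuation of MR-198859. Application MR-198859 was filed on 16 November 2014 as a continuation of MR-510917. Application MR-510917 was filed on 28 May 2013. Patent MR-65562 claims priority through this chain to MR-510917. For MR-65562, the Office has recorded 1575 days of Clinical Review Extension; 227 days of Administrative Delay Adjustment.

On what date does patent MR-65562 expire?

Earliest priority filing: 28 May 2013.
Base term: 28 May 2013 + 18 years → 28 May 2031.
Clinical Review Extension: 1575 days claimed exceeds the 1489-day cap, so +1489 days → 25 June 2035.
Administrative Delay Adjustment: +227 days → 7 February 2036.

February 7, 2036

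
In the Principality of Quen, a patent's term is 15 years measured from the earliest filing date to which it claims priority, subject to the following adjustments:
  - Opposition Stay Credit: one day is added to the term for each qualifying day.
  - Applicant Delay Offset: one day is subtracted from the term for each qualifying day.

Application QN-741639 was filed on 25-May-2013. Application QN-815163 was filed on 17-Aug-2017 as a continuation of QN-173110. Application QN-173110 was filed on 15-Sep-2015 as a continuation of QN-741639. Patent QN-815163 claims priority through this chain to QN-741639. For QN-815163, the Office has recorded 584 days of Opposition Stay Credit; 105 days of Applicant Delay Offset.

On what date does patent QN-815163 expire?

Earliest priority filing: 25 May 2013.
Base term: 25 May 2013 + 15 years → 25 May 2028.
Opposition Stay Credit: +584 days → 30 December 2029.
Applicant Delay Offset: −105 days → 16 September 2029.

2029-09-16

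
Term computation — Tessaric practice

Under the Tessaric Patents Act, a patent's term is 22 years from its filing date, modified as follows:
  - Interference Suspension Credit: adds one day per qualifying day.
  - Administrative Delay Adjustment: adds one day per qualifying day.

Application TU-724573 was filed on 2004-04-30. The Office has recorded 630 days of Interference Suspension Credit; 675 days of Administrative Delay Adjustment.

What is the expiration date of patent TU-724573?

Base term: filing date + 22 years → 30 April 2026.
Interference Suspension Credit: +630 days → 20 January 2028.
Administrative Delay Adjustment: +675 days → 25 November 2029.

2029-11-25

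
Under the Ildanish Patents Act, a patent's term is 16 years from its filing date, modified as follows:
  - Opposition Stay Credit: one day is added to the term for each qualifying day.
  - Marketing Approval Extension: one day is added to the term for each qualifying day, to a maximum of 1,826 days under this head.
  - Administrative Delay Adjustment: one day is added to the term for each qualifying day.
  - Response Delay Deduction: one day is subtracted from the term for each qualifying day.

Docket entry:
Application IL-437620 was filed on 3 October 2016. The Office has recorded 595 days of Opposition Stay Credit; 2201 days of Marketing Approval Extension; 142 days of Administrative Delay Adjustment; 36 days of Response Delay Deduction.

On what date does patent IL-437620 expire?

Base term: filing date + 16 years → 3 October 2032.
Opposition Stay Credit: +595 days → 21 May 2034.
Marketing Approval Extension: 2201 days claimed exceeds the 1826-day cap, so +1826 days → 21 May 2039.
Administrative Delay Adjustment: +142 days → 10 October 2039.
Response Delay Deduction: −36 days → 4 September 2039.

2039-09-04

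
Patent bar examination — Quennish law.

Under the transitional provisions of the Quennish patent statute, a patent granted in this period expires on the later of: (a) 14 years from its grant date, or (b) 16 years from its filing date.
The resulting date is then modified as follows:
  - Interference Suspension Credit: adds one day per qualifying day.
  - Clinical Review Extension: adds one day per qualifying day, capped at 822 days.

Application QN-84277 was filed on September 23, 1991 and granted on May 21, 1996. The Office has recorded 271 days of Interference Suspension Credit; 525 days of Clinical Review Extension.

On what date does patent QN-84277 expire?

2012-07-25

(a) grant + 14 years → 21 May 2010.
(b) filing + 16 years → 23 September 2007.
Later of the two: 21 May 2010.
Interference Suspension Credit: +271 days → 16 February 2011.
Clinical Review Extension: 525 days (within the 822-day cap) → +525 days → 25 July 2012.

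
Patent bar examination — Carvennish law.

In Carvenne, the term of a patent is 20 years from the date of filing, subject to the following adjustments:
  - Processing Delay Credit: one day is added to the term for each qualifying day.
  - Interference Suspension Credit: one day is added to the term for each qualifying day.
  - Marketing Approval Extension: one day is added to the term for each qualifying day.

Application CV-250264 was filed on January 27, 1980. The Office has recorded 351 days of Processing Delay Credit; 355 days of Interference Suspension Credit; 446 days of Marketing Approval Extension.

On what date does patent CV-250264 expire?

Base term: filing date + 20 years → 27 January 2000.
Processing Delay Credit: +351 days → 12 January 2001.
Interference Suspension Credit: +355 days → 2 January 2002.
Marketing Approval Extension: +446 days → 24 March 2003.

2003-03-24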